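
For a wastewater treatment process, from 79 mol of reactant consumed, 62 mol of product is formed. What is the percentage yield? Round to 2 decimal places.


Yield = (moles product / moles consumed) * 100%
Yield = (62 / 79) * 100
Yield = 0.7848 * 100
Yield = 78.48%


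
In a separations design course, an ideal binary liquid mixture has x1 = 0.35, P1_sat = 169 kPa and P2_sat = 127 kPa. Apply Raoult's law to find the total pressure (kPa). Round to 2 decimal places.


P = x1*P1_sat + x2*P2_sat
x2 = 1 - x1 = 1 - 0.35 = 0.65
P = 0.35*169 + 0.65*127
P = 59.15 + 82.55
P = 141.70 kPa


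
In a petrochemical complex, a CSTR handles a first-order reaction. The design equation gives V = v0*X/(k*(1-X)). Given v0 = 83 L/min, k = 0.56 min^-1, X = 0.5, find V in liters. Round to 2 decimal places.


V = v0 * X / (k * (1 - X))
V = 83 * 0.5 / (0.56 * (1 - 0.5))
V = 41.5 / (0.56 * 0.5)
V = 41.5 / 0.28
V = 148.21 L


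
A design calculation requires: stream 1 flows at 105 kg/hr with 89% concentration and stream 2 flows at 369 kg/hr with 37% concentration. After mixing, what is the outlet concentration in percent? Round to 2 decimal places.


Mass balance on solute: F1*x1 + F2*x2 = F3*x3
F3 = F1 + F2 = 105 + 369 = 474 kg/hr
x3 = (F1*x1 + F2*x2)/F3
x3 = (105*0.89 + 369*0.37) / 474
x3 = 48.52%


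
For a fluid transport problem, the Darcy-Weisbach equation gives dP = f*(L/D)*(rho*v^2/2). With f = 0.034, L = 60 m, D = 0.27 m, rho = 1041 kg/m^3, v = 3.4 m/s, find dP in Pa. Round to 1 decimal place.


dP = f * (L/D) * (rho*v^2/2)
dP = 0.034 * (60/0.27) * (1041*3.4^2/2)
L/D = 222.22222222
rho*v^2/2 = 1041*11.56/2 = 6016.98
dP = 0.034 * 222.22222222 * 6016.98
dP = 45461.6 Pa


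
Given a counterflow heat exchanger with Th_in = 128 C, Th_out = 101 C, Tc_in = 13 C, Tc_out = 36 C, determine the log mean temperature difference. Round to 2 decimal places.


dT1 = Th_in - Tc_out = 128 - 36 = 92
dT2 = Th_out - Tc_in = 101 - 13 = 88
LMTD = (dT1 - dT2) / ln(dT1/dT2)
LMTD = (92 - 88) / ln(92/88)
LMTD = 89.99 K


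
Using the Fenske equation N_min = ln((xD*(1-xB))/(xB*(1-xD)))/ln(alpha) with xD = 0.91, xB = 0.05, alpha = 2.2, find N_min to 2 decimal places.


N_min = ln((xD*(1-xB))/(xB*(1-xD))) / ln(alpha)
Numerator inside ln: 0.8645 / 0.0045 = 192.111111
ln(192.111111) = 5.258074
ln(alpha) = ln(2.2) = 0.788457
N_min = 5.258074 / 0.788457 = 6.67


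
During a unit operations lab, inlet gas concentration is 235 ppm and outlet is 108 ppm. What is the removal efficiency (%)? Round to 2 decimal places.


Efficiency = (G_in - G_out) / G_in * 100%
Efficiency = (235 - 108) / 235 * 100
Efficiency = 127 / 235 * 100
Efficiency = 54.04%


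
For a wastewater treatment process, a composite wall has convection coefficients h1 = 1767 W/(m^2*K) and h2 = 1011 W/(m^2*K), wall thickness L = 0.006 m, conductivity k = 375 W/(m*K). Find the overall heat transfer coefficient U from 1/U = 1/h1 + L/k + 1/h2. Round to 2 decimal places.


1/U = 1/h1 + L/k + 1/h2
1/U = 1/1767 + 0.006/375 + 1/1011
1/U = 0.000565931 + 1.6e-05 + 0.0009891197
1/U = 0.0015710507
U = 636.52 W/(m^2*K)


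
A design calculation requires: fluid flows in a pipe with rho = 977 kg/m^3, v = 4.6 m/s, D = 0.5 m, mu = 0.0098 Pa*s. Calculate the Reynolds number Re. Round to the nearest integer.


Re = rho * v * D / mu
Re = 977 * 4.6 * 0.5 / 0.0098
Re = 2247.1 / 0.0098
Re = 229296


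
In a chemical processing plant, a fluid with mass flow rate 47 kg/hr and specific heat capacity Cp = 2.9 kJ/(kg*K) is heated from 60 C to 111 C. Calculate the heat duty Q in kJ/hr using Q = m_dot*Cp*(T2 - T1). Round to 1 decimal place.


Q = m_dot * Cp * (T2 - T1)
Q = 47 * 2.9 * (111 - 60)
Q = 47 * 2.9 * 51
Q = 6951.3 kJ/hr


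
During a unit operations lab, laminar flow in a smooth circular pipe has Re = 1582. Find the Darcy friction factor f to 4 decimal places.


f = 64 / Re
f = 64 / 1582
f = 0.0405


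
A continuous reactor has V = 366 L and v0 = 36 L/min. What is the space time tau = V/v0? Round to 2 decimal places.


tau = V / v0
tau = 366 / 36
tau = 10.17 min


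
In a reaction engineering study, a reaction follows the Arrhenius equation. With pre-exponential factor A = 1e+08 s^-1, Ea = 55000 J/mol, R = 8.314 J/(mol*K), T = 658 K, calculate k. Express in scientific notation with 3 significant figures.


k = A * exp(-Ea/(R*T))
k = 1e+08 * exp(-55000 / (8.314 * 658))
k = 1e+08 * exp(-10.05372)
k = 4.30e+03


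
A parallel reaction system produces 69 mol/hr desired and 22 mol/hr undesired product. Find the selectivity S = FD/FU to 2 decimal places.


S = desired product rate / undesired product rate
S = 69 / 22
S = 3.14


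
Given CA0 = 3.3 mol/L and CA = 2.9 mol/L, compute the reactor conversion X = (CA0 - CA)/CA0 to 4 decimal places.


X = (CA0 - CA) / CA0
X = (3.3 - 2.9) / 3.3
X = 0.4 / 3.3
X = 0.1212


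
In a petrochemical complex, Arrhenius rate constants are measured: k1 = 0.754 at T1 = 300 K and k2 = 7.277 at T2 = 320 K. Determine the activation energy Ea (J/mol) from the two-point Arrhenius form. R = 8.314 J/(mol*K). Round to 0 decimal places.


Ea = R * ln(k2/k1) / (1/T1 - 1/T2)
ln(k2/k1) = ln(7.277/0.754) = 2.2670816
1/T1 - 1/T2 = 1/300 - 1/320 = 0.000208333333
Ea = 8.314 * 2.2670816 / 0.000208333333
Ea = 90473 J/mol


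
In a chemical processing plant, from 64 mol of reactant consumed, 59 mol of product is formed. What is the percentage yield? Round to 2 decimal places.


Yield = (moles product / moles consumed) * 100%
Yield = (59 / 64) * 100
Yield = 0.9219 * 100
Yield = 92.19%


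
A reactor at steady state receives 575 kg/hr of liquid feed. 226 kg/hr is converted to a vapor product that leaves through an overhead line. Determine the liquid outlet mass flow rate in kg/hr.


Steady-state mass balance on the main outlet: F_out = F_in - F_removed
F_out = 575 - 226
F_out = 349 kg/hr


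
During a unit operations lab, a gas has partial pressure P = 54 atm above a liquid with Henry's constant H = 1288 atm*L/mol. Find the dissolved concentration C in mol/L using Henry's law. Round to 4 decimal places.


C = P / H
C = 54 / 1288
C = 0.0419 mol/L


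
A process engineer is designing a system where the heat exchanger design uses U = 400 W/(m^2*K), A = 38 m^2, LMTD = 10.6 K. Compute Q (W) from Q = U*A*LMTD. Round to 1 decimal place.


Q = U * A * LMTD
Q = 400 * 38 * 10.6
Q = 161120.0 W


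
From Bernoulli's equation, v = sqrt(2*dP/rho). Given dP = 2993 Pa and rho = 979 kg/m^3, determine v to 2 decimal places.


v = sqrt(2*dP/rho)
v = sqrt(2*2993/979)
v = sqrt(6.114402)
v = 2.47 m/s


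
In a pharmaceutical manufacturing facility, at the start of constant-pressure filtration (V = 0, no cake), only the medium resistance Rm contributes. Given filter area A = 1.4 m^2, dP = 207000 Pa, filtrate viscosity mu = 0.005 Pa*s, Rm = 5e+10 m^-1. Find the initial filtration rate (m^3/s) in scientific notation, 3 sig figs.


rate = A * dP / (mu * Rm)
rate = 1.4 * 207000 / (0.005 * 5e+10)
rate = 289800.0 / 2.500e+08
rate = 1.16e-03 m^3/s


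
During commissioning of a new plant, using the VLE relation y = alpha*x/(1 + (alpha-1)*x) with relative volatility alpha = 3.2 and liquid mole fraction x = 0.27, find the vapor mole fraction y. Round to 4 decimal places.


y = alpha*x / (1 + (alpha-1)*x)
y = 3.2*0.27 / (1 + (3.2-1)*0.27)
y = 0.864 / (1 + 0.594)
y = 0.864 / 1.594
y = 0.5420


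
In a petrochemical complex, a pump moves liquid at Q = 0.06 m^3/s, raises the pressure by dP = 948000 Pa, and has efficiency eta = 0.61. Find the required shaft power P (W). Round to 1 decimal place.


P = Q * dP / eta
P = 0.06 * 948000 / 0.61
P = 56880.0 / 0.61
P = 93245.9 W


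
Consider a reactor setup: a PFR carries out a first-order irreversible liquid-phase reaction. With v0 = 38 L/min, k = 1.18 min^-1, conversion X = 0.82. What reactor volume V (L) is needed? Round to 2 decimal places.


V = (v0/k) * ln(1/(1-X))
V = (38/1.18) * ln(1/(1-0.82))
V = 32.20339 * ln(5.555556)
V = 32.20339 * 1.714799
V = 55.22 L


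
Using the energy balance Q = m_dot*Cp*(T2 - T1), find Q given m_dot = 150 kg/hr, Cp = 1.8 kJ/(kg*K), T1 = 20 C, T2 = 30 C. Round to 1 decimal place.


Q = m_dot * Cp * (T2 - T1)
Q = 150 * 1.8 * (30 - 20)
Q = 150 * 1.8 * 10
Q = 2700.0 kJ/hr


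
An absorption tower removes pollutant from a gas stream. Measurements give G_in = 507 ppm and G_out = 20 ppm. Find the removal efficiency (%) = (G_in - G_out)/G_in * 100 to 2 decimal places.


Efficiency = (G_in - G_out) / G_in * 100%
Efficiency = (507 - 20) / 507 * 100
Efficiency = 487 / 507 * 100
Efficiency = 96.06%


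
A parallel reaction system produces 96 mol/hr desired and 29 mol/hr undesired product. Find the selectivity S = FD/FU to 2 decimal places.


S = desired product rate / undesired product rate
S = 96 / 29
S = 3.31


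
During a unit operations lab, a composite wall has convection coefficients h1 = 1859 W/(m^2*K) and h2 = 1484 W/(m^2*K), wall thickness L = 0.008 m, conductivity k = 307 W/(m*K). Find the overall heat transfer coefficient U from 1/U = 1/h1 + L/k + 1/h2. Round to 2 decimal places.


1/U = 1/h1 + L/k + 1/h2
1/U = 1/1859 + 0.008/307 + 1/1484
1/U = 0.0005379236 + 2.60586e-05 + 0.0006738544
1/U = 0.0012378366
U = 807.86 W/(m^2*K)


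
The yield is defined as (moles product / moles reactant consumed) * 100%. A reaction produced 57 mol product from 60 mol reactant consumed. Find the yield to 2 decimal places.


Yield = (moles product / moles consumed) * 100%
Yield = (57 / 60) * 100
Yield = 0.95 * 100
Yield = 95.00%


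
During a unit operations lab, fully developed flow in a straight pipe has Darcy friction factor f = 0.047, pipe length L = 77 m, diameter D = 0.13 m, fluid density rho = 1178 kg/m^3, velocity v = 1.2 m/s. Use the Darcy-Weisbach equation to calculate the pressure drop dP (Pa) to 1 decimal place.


dP = f * (L/D) * (rho*v^2/2)
dP = 0.047 * (77/0.13) * (1178*1.2^2/2)
L/D = 592.30769231
rho*v^2/2 = 1178*1.44/2 = 848.16
dP = 0.047 * 592.30769231 * 848.16
dP = 23611.5 Pa


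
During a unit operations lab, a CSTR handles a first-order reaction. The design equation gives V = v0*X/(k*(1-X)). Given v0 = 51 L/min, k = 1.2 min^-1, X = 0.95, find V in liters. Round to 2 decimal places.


V = v0 * X / (k * (1 - X))
V = 51 * 0.95 / (1.2 * (1 - 0.95))
V = 48.45 / (1.2 * 0.05)
V = 48.45 / 0.06
V = 807.50 L


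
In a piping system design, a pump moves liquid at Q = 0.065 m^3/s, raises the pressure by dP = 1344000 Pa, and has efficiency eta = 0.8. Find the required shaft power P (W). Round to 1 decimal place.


P = Q * dP / eta
P = 0.065 * 1344000 / 0.8
P = 87360.0 / 0.8
P = 109200.0 W


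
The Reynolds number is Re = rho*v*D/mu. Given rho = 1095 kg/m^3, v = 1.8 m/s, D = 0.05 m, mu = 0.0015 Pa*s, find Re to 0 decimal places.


Re = rho * v * D / mu
Re = 1095 * 1.8 * 0.05 / 0.0015
Re = 98.55 / 0.0015
Re = 65700


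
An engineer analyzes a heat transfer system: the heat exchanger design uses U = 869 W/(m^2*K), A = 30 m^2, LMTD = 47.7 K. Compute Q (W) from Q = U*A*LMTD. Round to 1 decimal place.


Q = U * A * LMTD
Q = 869 * 30 * 47.7
Q = 1243539.0 W


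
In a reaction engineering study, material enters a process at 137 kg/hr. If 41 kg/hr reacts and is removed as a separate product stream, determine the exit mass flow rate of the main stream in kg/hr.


Steady-state mass balance on the main outlet: F_out = F_in - F_removed
F_out = 137 - 41
F_out = 96 kg/hr


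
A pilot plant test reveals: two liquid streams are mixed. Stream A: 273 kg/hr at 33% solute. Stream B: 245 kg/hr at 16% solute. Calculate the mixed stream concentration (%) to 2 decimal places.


Mass balance on solute: F1*x1 + F2*x2 = F3*x3
F3 = F1 + F2 = 273 + 245 = 518 kg/hr
x3 = (F1*x1 + F2*x2)/F3
x3 = (273*0.33 + 245*0.16) / 518
x3 = 24.96%


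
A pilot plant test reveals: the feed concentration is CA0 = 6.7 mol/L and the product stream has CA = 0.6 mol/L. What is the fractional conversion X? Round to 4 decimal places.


X = (CA0 - CA) / CA0
X = (6.7 - 0.6) / 6.7
X = 6.1 / 6.7
X = 0.9104


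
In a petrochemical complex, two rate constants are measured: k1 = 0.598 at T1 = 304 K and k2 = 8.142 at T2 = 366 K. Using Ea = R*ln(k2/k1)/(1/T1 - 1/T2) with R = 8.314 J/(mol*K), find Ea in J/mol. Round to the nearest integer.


Ea = R * ln(k2/k1) / (1/T1 - 1/T2)
ln(k2/k1) = ln(8.142/0.598) = 2.6112004
1/T1 - 1/T2 = 1/304 - 1/366 = 0.000557233247
Ea = 8.314 * 2.6112004 / 0.000557233247
Ea = 38959 J/mol


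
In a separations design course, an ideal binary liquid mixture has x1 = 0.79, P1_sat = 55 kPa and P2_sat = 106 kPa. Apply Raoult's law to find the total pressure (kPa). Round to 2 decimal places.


P = x1*P1_sat + x2*P2_sat
x2 = 1 - x1 = 1 - 0.79 = 0.21
P = 0.79*55 + 0.21*106
P = 43.45 + 22.26
P = 65.71 kPa


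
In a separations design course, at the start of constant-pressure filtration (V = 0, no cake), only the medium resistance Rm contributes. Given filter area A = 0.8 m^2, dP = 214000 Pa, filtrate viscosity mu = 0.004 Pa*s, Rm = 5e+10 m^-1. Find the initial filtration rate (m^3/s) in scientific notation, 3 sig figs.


rate = A * dP / (mu * Rm)
rate = 0.8 * 214000 / (0.004 * 5e+10)
rate = 171200.0 / 2.000e+08
rate = 8.56e-04 m^3/s


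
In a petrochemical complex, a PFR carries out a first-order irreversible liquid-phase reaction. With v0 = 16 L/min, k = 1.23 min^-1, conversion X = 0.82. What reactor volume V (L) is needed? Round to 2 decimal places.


V = (v0/k) * ln(1/(1-X))
V = (16/1.23) * ln(1/(1-0.82))
V = 13.00813 * ln(5.555556)
V = 13.00813 * 1.714799
V = 22.31 L


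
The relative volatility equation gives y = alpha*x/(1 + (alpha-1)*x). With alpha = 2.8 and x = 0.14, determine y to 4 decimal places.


y = alpha*x / (1 + (alpha-1)*x)
y = 2.8*0.14 / (1 + (2.8-1)*0.14)
y = 0.392 / (1 + 0.252)
y = 0.392 / 1.252
y = 0.3131


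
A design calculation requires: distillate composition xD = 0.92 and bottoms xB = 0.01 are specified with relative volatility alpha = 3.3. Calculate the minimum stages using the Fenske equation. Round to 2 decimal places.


N_min = ln((xD*(1-xB))/(xB*(1-xD))) / ln(alpha)
Numerator inside ln: 0.9108 / 0.0008 = 1138.5
ln(1138.5) = 7.037467
ln(alpha) = ln(3.3) = 1.193922
N_min = 7.037467 / 1.193922 = 5.89


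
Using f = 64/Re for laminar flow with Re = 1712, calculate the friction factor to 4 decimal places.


f = 64 / Re
f = 64 / 1712
f = 0.0374


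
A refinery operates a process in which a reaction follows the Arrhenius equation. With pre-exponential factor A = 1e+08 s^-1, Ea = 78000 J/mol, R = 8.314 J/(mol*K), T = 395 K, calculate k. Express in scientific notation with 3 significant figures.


k = A * exp(-Ea/(R*T))
k = 1e+08 * exp(-78000 / (8.314 * 395))
k = 1e+08 * exp(-23.751306)
k = 4.84e-03


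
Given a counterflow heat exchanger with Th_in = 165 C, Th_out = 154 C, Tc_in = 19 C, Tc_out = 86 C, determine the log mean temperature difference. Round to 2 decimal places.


dT1 = Th_in - Tc_out = 165 - 86 = 79
dT2 = Th_out - Tc_in = 154 - 19 = 135
LMTD = (dT1 - dT2) / ln(dT1/dT2)
LMTD = (79 - 135) / ln(79/135)
LMTD = 104.51 K


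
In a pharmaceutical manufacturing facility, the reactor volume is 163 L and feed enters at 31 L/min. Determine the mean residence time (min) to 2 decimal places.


tau = V / v0
tau = 163 / 31
tau = 5.26 min


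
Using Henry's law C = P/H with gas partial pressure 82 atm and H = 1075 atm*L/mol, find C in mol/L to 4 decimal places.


C = P / H
C = 82 / 1075
C = 0.0763 mol/L


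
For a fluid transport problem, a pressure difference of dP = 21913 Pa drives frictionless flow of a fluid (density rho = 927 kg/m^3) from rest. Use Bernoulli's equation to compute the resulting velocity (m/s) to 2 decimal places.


v = sqrt(2*dP/rho)
v = sqrt(2*21913/927)
v = sqrt(47.277238)
v = 6.88 m/s


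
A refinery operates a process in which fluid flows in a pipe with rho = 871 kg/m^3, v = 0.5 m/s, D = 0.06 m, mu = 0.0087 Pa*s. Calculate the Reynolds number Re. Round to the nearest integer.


Re = rho * v * D / mu
Re = 871 * 0.5 * 0.06 / 0.0087
Re = 26.13 / 0.0087
Re = 3003


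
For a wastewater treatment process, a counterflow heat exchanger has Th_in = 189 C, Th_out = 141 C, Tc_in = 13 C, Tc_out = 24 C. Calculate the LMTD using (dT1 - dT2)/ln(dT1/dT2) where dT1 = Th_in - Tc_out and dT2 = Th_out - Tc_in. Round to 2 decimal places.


dT1 = Th_in - Tc_out = 189 - 24 = 165
dT2 = Th_out - Tc_in = 141 - 13 = 128
LMTD = (dT1 - dT2) / ln(dT1/dT2)
LMTD = (165 - 128) / ln(165/128)
LMTD = 145.72 K


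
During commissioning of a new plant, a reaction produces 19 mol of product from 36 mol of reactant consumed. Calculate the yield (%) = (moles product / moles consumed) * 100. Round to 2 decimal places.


Yield = (moles product / moles consumed) * 100%
Yield = (19 / 36) * 100
Yield = 0.5278 * 100
Yield = 52.78%


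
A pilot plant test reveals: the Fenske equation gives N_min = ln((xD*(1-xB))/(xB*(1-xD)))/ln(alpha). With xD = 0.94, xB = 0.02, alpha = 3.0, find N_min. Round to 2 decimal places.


N_min = ln((xD*(1-xB))/(xB*(1-xD))) / ln(alpha)
Numerator inside ln: 0.9212 / 0.0012 = 767.666667
ln(767.666667) = 6.643356
ln(alpha) = ln(3.0) = 1.098612
N_min = 6.643356 / 1.098612 = 6.05


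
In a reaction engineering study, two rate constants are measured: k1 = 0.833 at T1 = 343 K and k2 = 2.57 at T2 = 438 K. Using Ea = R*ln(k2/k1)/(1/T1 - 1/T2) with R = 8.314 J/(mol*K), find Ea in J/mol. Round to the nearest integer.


Ea = R * ln(k2/k1) / (1/T1 - 1/T2)
ln(k2/k1) = ln(2.57/0.833) = 1.1266275
1/T1 - 1/T2 = 1/343 - 1/438 = 0.000632346872
Ea = 8.314 * 1.1266275 / 0.000632346872
Ea = 14813 J/mol


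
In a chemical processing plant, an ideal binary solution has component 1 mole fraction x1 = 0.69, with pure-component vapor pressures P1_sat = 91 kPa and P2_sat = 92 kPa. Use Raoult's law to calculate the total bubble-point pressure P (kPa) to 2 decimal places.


P = x1*P1_sat + x2*P2_sat
x2 = 1 - x1 = 1 - 0.69 = 0.31
P = 0.69*91 + 0.31*92
P = 62.79 + 28.52
P = 91.31 kPa


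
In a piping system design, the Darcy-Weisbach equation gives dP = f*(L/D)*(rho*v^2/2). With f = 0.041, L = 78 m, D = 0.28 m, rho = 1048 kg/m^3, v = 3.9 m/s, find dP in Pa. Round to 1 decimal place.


dP = f * (L/D) * (rho*v^2/2)
dP = 0.041 * (78/0.28) * (1048*3.9^2/2)
L/D = 278.57142857
rho*v^2/2 = 1048*15.21/2 = 7970.04
dP = 0.041 * 278.57142857 * 7970.04
dP = 91029.2 Pa


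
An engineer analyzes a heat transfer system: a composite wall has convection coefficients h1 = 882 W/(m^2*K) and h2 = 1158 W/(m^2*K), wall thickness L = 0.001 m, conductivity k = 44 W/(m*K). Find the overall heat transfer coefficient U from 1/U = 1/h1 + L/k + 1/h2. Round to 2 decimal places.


1/U = 1/h1 + L/k + 1/h2
1/U = 1/882 + 0.001/44 + 1/1158
1/U = 0.0011337868 + 2.27273e-05 + 0.0008635579
1/U = 0.002020072
U = 495.03 W/(m^2*K)


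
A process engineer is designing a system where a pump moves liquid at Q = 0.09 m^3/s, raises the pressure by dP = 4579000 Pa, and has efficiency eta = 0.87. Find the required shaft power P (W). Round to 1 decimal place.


P = Q * dP / eta
P = 0.09 * 4579000 / 0.87
P = 412110.0 / 0.87
P = 473689.7 W


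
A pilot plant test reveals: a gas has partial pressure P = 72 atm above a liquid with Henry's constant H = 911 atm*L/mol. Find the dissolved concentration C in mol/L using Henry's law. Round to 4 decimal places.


C = P / H
C = 72 / 911
C = 0.0790 mol/L


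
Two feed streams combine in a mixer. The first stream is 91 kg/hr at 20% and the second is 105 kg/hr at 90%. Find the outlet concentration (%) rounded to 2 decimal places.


Mass balance on solute: F1*x1 + F2*x2 = F3*x3
F3 = F1 + F2 = 91 + 105 = 196 kg/hr
x3 = (F1*x1 + F2*x2)/F3
x3 = (91*0.2 + 105*0.9) / 196
x3 = 57.50%


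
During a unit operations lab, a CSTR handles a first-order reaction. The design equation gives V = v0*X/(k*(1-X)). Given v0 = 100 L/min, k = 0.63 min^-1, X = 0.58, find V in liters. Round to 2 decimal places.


V = v0 * X / (k * (1 - X))
V = 100 * 0.58 / (0.63 * (1 - 0.58))
V = 58.0 / (0.63 * 0.42)
V = 58.0 / 0.2646
V = 219.20 L


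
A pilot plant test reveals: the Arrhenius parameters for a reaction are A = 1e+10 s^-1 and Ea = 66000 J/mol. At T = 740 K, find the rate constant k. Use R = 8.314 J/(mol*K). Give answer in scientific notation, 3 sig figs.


k = A * exp(-Ea/(R*T))
k = 1e+10 * exp(-66000 / (8.314 * 740))
k = 1e+10 * exp(-10.727591)
k = 2.19e+05


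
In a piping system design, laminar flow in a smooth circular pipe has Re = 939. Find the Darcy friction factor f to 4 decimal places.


f = 64 / Re
f = 64 / 939
f = 0.0682


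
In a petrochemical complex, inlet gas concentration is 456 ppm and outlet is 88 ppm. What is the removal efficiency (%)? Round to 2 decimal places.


Efficiency = (G_in - G_out) / G_in * 100%
Efficiency = (456 - 88) / 456 * 100
Efficiency = 368 / 456 * 100
Efficiency = 80.70%


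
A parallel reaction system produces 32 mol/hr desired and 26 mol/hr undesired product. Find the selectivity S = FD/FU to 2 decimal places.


S = desired product rate / undesired product rate
S = 32 / 26
S = 1.23


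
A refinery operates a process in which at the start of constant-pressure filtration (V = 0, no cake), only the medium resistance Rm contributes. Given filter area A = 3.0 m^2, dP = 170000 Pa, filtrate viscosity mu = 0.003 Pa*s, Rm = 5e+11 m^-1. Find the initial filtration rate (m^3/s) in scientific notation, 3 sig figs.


rate = A * dP / (mu * Rm)
rate = 3.0 * 170000 / (0.003 * 5e+11)
rate = 510000.0 / 1.500e+09
rate = 3.40e-04 m^3/s


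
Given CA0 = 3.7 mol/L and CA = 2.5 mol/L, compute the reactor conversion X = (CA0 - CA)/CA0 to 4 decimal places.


X = (CA0 - CA) / CA0
X = (3.7 - 2.5) / 3.7
X = 1.2 / 3.7
X = 0.3243


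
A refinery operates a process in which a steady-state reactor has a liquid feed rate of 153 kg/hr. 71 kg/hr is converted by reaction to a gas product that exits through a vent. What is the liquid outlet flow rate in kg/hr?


Steady-state mass balance on the main outlet: F_out = F_in - F_removed
F_out = 153 - 71
F_out = 82 kg/hr


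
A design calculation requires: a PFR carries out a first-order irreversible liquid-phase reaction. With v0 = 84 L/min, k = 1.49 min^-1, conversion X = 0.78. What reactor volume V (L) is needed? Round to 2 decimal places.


V = (v0/k) * ln(1/(1-X))
V = (84/1.49) * ln(1/(1-0.78))
V = 56.375839 * ln(4.545455)
V = 56.375839 * 1.514128
V = 85.36 L


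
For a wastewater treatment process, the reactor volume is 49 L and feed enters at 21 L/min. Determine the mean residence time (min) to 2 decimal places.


tau = V / v0
tau = 49 / 21
tau = 2.33 min


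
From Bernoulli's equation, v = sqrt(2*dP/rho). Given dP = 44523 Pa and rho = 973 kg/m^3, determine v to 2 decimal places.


v = sqrt(2*dP/rho)
v = sqrt(2*44523/973)
v = sqrt(91.516958)
v = 9.57 m/s


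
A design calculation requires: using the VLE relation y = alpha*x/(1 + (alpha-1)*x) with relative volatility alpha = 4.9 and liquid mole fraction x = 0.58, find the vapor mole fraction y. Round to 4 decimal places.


y = alpha*x / (1 + (alpha-1)*x)
y = 4.9*0.58 / (1 + (4.9-1)*0.58)
y = 2.842 / (1 + 2.262)
y = 2.842 / 3.262
y = 0.8712


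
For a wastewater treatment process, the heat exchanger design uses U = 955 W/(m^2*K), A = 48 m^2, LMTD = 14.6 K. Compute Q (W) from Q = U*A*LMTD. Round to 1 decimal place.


Q = U * A * LMTD
Q = 955 * 48 * 14.6
Q = 669264.0 W


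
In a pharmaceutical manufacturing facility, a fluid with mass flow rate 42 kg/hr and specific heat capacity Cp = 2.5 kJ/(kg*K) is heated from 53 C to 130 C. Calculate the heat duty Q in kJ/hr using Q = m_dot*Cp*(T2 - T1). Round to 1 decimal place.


Q = m_dot * Cp * (T2 - T1)
Q = 42 * 2.5 * (130 - 53)
Q = 42 * 2.5 * 77
Q = 8085.0 kJ/hr


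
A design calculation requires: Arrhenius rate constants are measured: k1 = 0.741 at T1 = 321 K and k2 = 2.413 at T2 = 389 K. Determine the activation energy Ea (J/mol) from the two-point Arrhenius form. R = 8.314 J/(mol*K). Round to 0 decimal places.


Ea = R * ln(k2/k1) / (1/T1 - 1/T2)
ln(k2/k1) = ln(2.413/0.741) = 1.1806254
1/T1 - 1/T2 = 1/321 - 1/389 = 0.00054457071
Ea = 8.314 * 1.1806254 / 0.00054457071
Ea = 18025 J/mol


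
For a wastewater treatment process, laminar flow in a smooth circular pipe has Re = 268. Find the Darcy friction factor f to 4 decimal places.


f = 64 / Re
f = 64 / 268
f = 0.2388


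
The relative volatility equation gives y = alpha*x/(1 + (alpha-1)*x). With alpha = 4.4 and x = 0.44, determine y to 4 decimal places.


y = alpha*x / (1 + (alpha-1)*x)
y = 4.4*0.44 / (1 + (4.4-1)*0.44)
y = 1.936 / (1 + 1.496)
y = 1.936 / 2.496
y = 0.7756


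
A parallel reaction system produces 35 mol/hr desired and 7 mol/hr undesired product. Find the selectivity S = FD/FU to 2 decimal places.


S = desired product rate / undesired product rate
S = 35 / 7
S = 5.00


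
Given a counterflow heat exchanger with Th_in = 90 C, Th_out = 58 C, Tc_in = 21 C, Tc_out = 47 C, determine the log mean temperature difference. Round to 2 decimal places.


dT1 = Th_in - Tc_out = 90 - 47 = 43
dT2 = Th_out - Tc_in = 58 - 21 = 37
LMTD = (dT1 - dT2) / ln(dT1/dT2)
LMTD = (43 - 37) / ln(43/37)
LMTD = 39.92 K


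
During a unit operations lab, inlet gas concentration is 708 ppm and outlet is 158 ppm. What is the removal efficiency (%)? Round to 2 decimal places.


Efficiency = (G_in - G_out) / G_in * 100%
Efficiency = (708 - 158) / 708 * 100
Efficiency = 550 / 708 * 100
Efficiency = 77.68%


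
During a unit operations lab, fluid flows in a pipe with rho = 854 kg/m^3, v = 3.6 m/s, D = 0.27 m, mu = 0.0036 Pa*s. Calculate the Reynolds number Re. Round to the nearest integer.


Re = rho * v * D / mu
Re = 854 * 3.6 * 0.27 / 0.0036
Re = 830.088 / 0.0036
Re = 230580


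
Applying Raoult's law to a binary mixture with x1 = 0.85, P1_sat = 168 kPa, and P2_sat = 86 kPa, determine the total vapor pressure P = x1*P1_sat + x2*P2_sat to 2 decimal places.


P = x1*P1_sat + x2*P2_sat
x2 = 1 - x1 = 1 - 0.85 = 0.15
P = 0.85*168 + 0.15*86
P = 142.8 + 12.9
P = 155.70 kPa


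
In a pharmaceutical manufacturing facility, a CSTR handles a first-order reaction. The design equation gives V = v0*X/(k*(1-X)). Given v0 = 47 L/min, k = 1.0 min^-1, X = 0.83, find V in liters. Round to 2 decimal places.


V = v0 * X / (k * (1 - X))
V = 47 * 0.83 / (1.0 * (1 - 0.83))
V = 39.01 / (1.0 * 0.17)
V = 39.01 / 0.17
V = 229.47 L


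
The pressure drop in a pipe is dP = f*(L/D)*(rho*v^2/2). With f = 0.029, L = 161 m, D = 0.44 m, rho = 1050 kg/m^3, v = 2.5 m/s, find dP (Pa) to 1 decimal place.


dP = f * (L/D) * (rho*v^2/2)
dP = 0.029 * (161/0.44) * (1050*2.5^2/2)
L/D = 365.90909091
rho*v^2/2 = 1050*6.25/2 = 3281.25
dP = 0.029 * 365.90909091 * 3281.25
dP = 34818.5 Pa


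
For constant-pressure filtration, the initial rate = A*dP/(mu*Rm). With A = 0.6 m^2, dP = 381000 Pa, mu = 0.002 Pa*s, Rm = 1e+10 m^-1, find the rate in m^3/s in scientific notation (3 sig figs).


rate = A * dP / (mu * Rm)
rate = 0.6 * 381000 / (0.002 * 1e+10)
rate = 228600.0 / 2.000e+07
rate = 1.14e-02 m^3/s


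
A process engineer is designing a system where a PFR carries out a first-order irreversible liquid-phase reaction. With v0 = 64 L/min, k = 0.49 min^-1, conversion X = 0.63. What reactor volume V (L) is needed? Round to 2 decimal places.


V = (v0/k) * ln(1/(1-X))
V = (64/0.49) * ln(1/(1-0.63))
V = 130.612245 * ln(2.702703)
V = 130.612245 * 0.994252
V = 129.86 L


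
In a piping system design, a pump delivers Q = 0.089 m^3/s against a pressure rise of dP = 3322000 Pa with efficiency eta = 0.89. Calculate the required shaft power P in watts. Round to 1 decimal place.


P = Q * dP / eta
P = 0.089 * 3322000 / 0.89
P = 295658.0 / 0.89
P = 332200.0 W


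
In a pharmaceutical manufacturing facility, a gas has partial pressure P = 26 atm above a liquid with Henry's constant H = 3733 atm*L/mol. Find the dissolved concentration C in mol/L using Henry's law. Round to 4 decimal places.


C = P / H
C = 26 / 3733
C = 0.0070 mol/L


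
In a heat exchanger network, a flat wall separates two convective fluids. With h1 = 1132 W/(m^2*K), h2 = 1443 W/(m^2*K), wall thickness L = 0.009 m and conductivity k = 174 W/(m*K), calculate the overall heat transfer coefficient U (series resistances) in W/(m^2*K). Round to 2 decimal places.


1/U = 1/h1 + L/k + 1/h2
1/U = 1/1132 + 0.009/174 + 1/1443
1/U = 0.0008833922 + 5.17241e-05 + 0.0006930007
1/U = 0.001628117
U = 614.21 W/(m^2*K)


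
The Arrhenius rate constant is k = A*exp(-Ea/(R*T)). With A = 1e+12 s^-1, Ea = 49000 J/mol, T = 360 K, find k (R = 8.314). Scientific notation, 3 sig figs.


k = A * exp(-Ea/(R*T))
k = 1e+12 * exp(-49000 / (8.314 * 360))
k = 1e+12 * exp(-16.371315)
k = 7.76e+04


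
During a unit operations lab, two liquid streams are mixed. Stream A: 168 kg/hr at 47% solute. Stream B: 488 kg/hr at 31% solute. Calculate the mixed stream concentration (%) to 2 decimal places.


Mass balance on solute: F1*x1 + F2*x2 = F3*x3
F3 = F1 + F2 = 168 + 488 = 656 kg/hr
x3 = (F1*x1 + F2*x2)/F3
x3 = (168*0.47 + 488*0.31) / 656
x3 = 35.10%


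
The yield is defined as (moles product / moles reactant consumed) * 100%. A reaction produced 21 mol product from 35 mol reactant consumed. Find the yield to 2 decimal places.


Yield = (moles product / moles consumed) * 100%
Yield = (21 / 35) * 100
Yield = 0.6 * 100
Yield = 60.00%


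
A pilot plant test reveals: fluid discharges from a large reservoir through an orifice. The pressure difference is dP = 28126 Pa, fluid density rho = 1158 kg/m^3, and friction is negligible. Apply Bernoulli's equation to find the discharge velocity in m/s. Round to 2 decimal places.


v = sqrt(2*dP/rho)
v = sqrt(2*28126/1158)
v = sqrt(48.576857)
v = 6.97 m/s


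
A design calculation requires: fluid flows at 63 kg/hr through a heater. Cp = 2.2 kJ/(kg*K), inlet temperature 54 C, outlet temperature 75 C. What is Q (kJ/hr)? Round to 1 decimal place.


Q = m_dot * Cp * (T2 - T1)
Q = 63 * 2.2 * (75 - 54)
Q = 63 * 2.2 * 21
Q = 2910.6 kJ/hr


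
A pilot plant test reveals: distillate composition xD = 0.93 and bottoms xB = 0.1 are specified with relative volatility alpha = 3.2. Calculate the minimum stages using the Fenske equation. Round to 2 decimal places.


N_min = ln((xD*(1-xB))/(xB*(1-xD))) / ln(alpha)
Numerator inside ln: 0.837 / 0.007 = 119.571429
ln(119.571429) = 4.783914
ln(alpha) = ln(3.2) = 1.163151
N_min = 4.783914 / 1.163151 = 4.11


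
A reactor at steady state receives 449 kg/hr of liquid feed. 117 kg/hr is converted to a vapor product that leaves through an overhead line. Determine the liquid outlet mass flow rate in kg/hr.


Steady-state mass balance on the main outlet: F_out = F_in - F_removed
F_out = 449 - 117
F_out = 332 kg/hr


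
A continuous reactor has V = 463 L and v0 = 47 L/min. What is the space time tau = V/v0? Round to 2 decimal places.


tau = V / v0
tau = 463 / 47
tau = 9.85 min


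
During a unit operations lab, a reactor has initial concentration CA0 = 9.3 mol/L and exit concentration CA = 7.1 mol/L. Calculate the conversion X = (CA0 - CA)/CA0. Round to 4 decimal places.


X = (CA0 - CA) / CA0
X = (9.3 - 7.1) / 9.3
X = 2.2 / 9.3
X = 0.2366


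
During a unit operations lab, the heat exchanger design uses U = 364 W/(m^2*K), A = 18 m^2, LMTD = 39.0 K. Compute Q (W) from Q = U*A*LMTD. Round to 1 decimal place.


Q = U * A * LMTD
Q = 364 * 18 * 39.0
Q = 255528.0 W


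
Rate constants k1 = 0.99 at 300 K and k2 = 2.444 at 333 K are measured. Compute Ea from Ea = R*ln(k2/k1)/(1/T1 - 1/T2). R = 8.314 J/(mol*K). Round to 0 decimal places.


Ea = R * ln(k2/k1) / (1/T1 - 1/T2)
ln(k2/k1) = ln(2.444/0.99) = 0.9036864
1/T1 - 1/T2 = 1/300 - 1/333 = 0.00033033033
Ea = 8.314 * 0.9036864 / 0.00033033033
Ea = 22745 J/mol


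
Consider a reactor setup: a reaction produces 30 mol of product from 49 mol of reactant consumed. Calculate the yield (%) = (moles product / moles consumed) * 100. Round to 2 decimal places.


Yield = (moles product / moles consumed) * 100%
Yield = (30 / 49) * 100
Yield = 0.6122 * 100
Yield = 61.22%


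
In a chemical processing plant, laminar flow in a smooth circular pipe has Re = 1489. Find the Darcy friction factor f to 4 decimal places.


f = 64 / Re
f = 64 / 1489
f = 0.0430


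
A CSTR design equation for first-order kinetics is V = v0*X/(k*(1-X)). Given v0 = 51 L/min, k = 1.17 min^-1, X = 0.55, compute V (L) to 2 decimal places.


V = v0 * X / (k * (1 - X))
V = 51 * 0.55 / (1.17 * (1 - 0.55))
V = 28.05 / (1.17 * 0.45)
V = 28.05 / 0.5265
V = 53.28 L


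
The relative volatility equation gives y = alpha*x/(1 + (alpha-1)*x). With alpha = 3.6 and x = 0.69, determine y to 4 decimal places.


y = alpha*x / (1 + (alpha-1)*x)
y = 3.6*0.69 / (1 + (3.6-1)*0.69)
y = 2.484 / (1 + 1.794)
y = 2.484 / 2.794
y = 0.8890


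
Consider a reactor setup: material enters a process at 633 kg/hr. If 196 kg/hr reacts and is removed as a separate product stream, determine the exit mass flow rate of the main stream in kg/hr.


Steady-state mass balance on the main outlet: F_out = F_in - F_removed
F_out = 633 - 196
F_out = 437 kg/hr


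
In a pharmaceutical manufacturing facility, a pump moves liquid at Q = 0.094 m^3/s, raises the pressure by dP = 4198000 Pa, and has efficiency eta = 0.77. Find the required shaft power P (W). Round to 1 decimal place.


P = Q * dP / eta
P = 0.094 * 4198000 / 0.77
P = 394612.0 / 0.77
P = 512483.1 W


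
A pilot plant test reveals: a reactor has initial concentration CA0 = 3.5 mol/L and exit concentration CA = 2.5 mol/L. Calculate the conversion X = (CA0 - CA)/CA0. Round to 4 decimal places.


X = (CA0 - CA) / CA0
X = (3.5 - 2.5) / 3.5
X = 1.0 / 3.5
X = 0.2857


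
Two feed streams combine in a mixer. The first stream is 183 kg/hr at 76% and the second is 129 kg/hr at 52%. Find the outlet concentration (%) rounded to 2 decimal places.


Mass balance on solute: F1*x1 + F2*x2 = F3*x3
F3 = F1 + F2 = 183 + 129 = 312 kg/hr
x3 = (F1*x1 + F2*x2)/F3
x3 = (183*0.76 + 129*0.52) / 312
x3 = 66.08%


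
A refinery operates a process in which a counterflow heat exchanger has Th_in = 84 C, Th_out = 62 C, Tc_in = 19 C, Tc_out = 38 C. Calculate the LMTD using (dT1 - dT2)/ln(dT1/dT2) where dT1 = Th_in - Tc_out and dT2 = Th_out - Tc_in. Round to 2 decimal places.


dT1 = Th_in - Tc_out = 84 - 38 = 46
dT2 = Th_out - Tc_in = 62 - 19 = 43
LMTD = (dT1 - dT2) / ln(dT1/dT2)
LMTD = (46 - 43) / ln(46/43)
LMTD = 44.48 K


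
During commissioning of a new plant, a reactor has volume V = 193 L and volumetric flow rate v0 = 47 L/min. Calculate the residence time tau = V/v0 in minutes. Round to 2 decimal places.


tau = V / v0
tau = 193 / 47
tau = 4.11 min


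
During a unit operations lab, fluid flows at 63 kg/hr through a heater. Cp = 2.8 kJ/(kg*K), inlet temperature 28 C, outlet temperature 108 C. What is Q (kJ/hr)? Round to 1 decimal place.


Q = m_dot * Cp * (T2 - T1)
Q = 63 * 2.8 * (108 - 28)
Q = 63 * 2.8 * 80
Q = 14112.0 kJ/hr


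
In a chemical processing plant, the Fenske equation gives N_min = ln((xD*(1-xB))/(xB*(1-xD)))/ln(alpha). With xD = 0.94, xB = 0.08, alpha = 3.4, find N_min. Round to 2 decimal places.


N_min = ln((xD*(1-xB))/(xB*(1-xD))) / ln(alpha)
Numerator inside ln: 0.8648 / 0.0048 = 180.166667
ln(180.166667) = 5.193882
ln(alpha) = ln(3.4) = 1.223775
N_min = 5.193882 / 1.223775 = 4.24


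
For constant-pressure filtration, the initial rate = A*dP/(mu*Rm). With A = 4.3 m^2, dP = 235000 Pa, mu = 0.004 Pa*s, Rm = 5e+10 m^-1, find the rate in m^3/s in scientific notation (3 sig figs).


rate = A * dP / (mu * Rm)
rate = 4.3 * 235000 / (0.004 * 5e+10)
rate = 1010500.0 / 2.000e+08
rate = 5.05e-03 m^3/s


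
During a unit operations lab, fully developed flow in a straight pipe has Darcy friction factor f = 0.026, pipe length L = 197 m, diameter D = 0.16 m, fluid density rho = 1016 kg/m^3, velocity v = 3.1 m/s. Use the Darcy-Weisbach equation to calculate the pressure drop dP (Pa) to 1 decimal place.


dP = f * (L/D) * (rho*v^2/2)
dP = 0.026 * (197/0.16) * (1016*3.1^2/2)
L/D = 1231.25
rho*v^2/2 = 1016*9.61/2 = 4881.88
dP = 0.026 * 1231.25 * 4881.88
dP = 156281.2 Pa


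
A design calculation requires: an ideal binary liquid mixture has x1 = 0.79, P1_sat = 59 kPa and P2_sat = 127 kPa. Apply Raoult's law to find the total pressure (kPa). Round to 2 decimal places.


P = x1*P1_sat + x2*P2_sat
x2 = 1 - x1 = 1 - 0.79 = 0.21
P = 0.79*59 + 0.21*127
P = 46.61 + 26.67
P = 73.28 kPa


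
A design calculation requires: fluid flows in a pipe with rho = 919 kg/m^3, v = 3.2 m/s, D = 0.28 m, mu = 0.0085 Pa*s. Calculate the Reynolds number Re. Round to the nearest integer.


Re = rho * v * D / mu
Re = 919 * 3.2 * 0.28 / 0.0085
Re = 823.424 / 0.0085
Re = 96873


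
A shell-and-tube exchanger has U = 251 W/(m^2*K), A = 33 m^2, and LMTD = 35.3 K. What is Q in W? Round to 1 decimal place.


Q = U * A * LMTD
Q = 251 * 33 * 35.3
Q = 292389.9 W


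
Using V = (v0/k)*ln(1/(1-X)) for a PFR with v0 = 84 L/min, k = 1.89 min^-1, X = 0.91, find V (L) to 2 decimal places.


V = (v0/k) * ln(1/(1-X))
V = (84/1.89) * ln(1/(1-0.91))
V = 44.444444 * ln(11.111111)
V = 44.444444 * 2.407946
V = 107.02 L


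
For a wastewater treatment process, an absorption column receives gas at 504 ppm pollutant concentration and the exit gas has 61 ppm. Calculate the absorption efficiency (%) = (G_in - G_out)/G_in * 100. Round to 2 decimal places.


Efficiency = (G_in - G_out) / G_in * 100%
Efficiency = (504 - 61) / 504 * 100
Efficiency = 443 / 504 * 100
Efficiency = 87.90%


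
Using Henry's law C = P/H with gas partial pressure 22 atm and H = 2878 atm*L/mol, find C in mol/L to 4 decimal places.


C = P / H
C = 22 / 2878
C = 0.0076 mol/L


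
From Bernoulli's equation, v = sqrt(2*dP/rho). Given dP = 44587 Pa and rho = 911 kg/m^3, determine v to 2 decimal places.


v = sqrt(2*dP/rho)
v = sqrt(2*44587/911)
v = sqrt(97.88584)
v = 9.89 m/s


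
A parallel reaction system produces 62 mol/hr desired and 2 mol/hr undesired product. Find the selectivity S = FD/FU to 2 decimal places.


S = desired product rate / undesired product rate
S = 62 / 2
S = 31.00


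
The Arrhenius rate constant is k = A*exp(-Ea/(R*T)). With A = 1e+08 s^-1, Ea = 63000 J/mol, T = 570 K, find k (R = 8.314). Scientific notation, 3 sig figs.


k = A * exp(-Ea/(R*T))
k = 1e+08 * exp(-63000 / (8.314 * 570))
k = 1e+08 * exp(-13.294)
k = 1.68e+02


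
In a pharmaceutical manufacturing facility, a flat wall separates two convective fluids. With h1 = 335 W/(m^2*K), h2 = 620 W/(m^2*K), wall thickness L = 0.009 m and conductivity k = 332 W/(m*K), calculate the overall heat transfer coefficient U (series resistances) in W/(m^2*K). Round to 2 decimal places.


1/U = 1/h1 + L/k + 1/h2
1/U = 1/335 + 0.009/332 + 1/620
1/U = 0.0029850746 + 2.71084e-05 + 0.0016129032
1/U = 0.0046250862
U = 216.21 W/(m^2*K)


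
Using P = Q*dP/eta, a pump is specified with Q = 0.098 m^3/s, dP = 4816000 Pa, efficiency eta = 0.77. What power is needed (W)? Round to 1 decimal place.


P = Q * dP / eta
P = 0.098 * 4816000 / 0.77
P = 471968.0 / 0.77
P = 612945.5 W


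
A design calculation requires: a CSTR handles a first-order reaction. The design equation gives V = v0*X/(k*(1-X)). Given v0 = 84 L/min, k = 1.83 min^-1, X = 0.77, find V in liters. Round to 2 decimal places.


V = v0 * X / (k * (1 - X))
V = 84 * 0.77 / (1.83 * (1 - 0.77))
V = 64.68 / (1.83 * 0.23)
V = 64.68 / 0.4209
V = 153.67 L


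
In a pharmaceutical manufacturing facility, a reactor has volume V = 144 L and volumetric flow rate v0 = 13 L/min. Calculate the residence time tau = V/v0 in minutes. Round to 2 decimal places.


tau = V / v0
tau = 144 / 13
tau = 11.08 min
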